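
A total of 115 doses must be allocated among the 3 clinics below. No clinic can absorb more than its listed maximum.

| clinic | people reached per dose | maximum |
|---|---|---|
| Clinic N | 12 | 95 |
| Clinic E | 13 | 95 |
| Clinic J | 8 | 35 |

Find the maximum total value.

Highest people reached per dose first: Clinic E 13 > Clinic N 12 > Clinic J 8.
Clinic E: +95 to 95 (cap) → 20 left.
Only 20 left; Clinic N takes them to reach 20.
Total = 12×20 + 13×95 = 1475.

1475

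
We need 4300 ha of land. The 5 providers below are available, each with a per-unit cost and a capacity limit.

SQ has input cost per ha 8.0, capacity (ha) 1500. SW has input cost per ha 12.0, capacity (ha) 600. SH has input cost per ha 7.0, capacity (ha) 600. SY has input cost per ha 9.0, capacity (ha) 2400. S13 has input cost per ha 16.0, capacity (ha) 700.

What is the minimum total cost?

36000

Use providers in increasing cost order.
Take 600 from SH at 7.0 ; need 3700 more.
Take 1500 from SQ at 8.0 ; need 2200 more.
Take 2200 from SY at 9.0 to finish.
SW, S13: unused.
Cost = 600×7.0 + 1500×8.0 + 2200×9.0 = 36000.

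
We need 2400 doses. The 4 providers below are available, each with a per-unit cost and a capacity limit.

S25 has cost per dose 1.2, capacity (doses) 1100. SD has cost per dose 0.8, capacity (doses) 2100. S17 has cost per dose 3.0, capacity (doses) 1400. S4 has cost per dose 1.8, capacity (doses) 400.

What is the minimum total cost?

2040

Fill from the cheapest provider first.
SD (0.8): use full 2100 ; 300 doses to go.
Take 300 from S25 at 1.2 to finish.
S4, S17: unused.
Cost = 2100×0.8 + 300×1.2 = 2040.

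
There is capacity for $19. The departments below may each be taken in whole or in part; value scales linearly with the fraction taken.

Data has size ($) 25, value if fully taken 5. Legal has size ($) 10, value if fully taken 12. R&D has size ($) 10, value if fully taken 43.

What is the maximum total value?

Sort by value density: R&D 43/10≈4.3, Legal 12/10≈1.2, Data 5/25≈0.2.
Take all of R&D (10 $, value 43) → 9 $ left.
Fill the last 9 $ with part of Legal: 9/10 of it earns 10.8.
Total value = 53.8.

53.8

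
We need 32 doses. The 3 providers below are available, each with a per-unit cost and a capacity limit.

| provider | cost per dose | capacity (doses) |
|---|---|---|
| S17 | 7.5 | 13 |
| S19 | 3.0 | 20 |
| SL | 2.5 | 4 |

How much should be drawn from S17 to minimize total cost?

Fill from the cheapest provider first.
SL at 2.5: take all 4 doses — 28 still needed.
Take 20 from S19 at 3.0 — need 8 more.
S17 at 7.5: take 8 of its 13 — requirement met.

8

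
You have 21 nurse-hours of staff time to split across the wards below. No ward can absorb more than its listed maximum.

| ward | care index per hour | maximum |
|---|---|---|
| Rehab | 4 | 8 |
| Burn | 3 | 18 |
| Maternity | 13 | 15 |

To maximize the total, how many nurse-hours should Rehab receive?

6

Rank by care index per hour: Maternity 13 > Rehab 4 > Burn 3.
Maternity takes 15 to reach its cap of 15 → 6 left.
Only 6 left; Rehab takes them to reach 6.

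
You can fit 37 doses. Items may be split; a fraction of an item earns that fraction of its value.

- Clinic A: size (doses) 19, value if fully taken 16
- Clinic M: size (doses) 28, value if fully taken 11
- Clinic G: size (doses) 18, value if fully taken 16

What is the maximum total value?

32

Sort by value density: Clinic G 16/18≈0.889, Clinic A 16/19≈0.842, Clinic M 11/28≈0.393.
All 18 doses of Clinic G fit (value 16) → 19 remain.
Clinic A: take in full, 19 doses for value 16 → 0 left.
Total value = 32.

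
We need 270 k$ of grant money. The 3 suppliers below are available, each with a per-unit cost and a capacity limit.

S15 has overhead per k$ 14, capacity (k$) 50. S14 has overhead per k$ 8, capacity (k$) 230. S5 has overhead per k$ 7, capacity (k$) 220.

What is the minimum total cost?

1940

Fill from the cheapest supplier first.
S5 at 7: take all 220 k$ ; 50 still needed.
S14 at 8: take 50 of its 230 ; requirement met.
S15: unused.
Cost = 220×7 + 50×8 = 1940.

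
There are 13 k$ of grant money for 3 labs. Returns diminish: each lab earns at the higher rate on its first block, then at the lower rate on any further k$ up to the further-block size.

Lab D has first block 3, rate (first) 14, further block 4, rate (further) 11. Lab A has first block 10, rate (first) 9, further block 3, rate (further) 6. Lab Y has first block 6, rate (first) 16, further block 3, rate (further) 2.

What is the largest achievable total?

Treat each block as its own option and order by rate: Lab Y/tier1 16 > Lab D/tier1 14 > Lab D/tier2 11 > Lab A/tier1 9 > Lab A/tier2 6 > Lab Y/tier2 2.
Lab Y/tier1 (16): +6 → 7 left.
Lab D tier1 at 14: fill all 3 → 4 left.
Lab D/tier2 (11): +4 → 0 left.
Total = 16×6 + 14×3 + 11×4 = 182.

182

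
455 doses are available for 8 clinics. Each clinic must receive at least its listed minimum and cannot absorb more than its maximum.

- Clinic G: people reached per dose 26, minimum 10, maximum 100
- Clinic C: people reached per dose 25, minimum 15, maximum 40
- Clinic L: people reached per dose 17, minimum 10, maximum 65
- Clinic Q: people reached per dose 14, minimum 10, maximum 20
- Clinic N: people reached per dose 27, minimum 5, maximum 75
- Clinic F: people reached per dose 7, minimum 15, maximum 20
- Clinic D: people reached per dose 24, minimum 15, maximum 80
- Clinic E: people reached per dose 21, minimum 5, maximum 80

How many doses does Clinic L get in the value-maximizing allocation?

Meeting every minimum uses 10+15+10+10+5+15+15+5 = 85 doses, leaving 370.
Order the clinics by people reached per dose: Clinic N 27 > Clinic G 26 > Clinic C 25 > Clinic D 24 > Clinic E 21 > Clinic L 17 > Clinic Q 14 > Clinic F 7.
Clinic N: +70 to 75 (cap) ; 300 left.
Give Clinic G 90 more to hit its cap of 100 ; 210 left.
Give Clinic C 25 more to hit its cap of 40 ; 185 left.
Clinic D takes 65 more to reach its cap of 80 ; 120 left.
Clinic E: +75 to 80 (cap) ; 45 left.
Only 45 left; Clinic L takes them to reach 55.

55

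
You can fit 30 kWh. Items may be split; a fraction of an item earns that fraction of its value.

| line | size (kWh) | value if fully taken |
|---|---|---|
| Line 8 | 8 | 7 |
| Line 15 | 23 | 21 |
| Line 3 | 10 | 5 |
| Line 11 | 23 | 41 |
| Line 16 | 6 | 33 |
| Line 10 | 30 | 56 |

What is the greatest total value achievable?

Best value per unit of size first: Line 16 33/6≈5.5, Line 10 56/30≈1.87, Line 11 41/23≈1.78, Line 15 21/23≈0.913, Line 8 7/8≈0.875, Line 3 5/10≈0.5.
Take all of Line 16 (6 kWh, value 33) → 24 kWh left.
Only 24 kWh remain; take 24/30 of Line 10 for value 56×24/30 = 44.8.
Total value = 77.8.

77.8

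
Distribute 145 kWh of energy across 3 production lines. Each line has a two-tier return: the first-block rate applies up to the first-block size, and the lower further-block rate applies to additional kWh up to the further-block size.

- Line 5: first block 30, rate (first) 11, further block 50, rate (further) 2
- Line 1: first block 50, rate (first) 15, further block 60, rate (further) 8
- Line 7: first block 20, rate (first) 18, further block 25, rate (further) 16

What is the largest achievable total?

2000

Order all 6 blocks by rate: Line 7/tier1 18 > Line 7/tier2 16 > Line 1/tier1 15 > Line 5/tier1 11 > Line 1/tier2 8 > Line 5/tier2 2.
Line 7/tier1 (18): +20 — 125 left.
Line 7 tier2 at 16: fill all 25 — 100 left.
Line 1/tier1 (15): +50 — 50 left.
Fill Line 5 tier1 block (30 at 11) — 20 left.
Line 1 tier2 at 8: only 20 left, fill 20.
Total = 18×20 + 16×25 + 15×50 + 11×30 + 8×20 = 2000.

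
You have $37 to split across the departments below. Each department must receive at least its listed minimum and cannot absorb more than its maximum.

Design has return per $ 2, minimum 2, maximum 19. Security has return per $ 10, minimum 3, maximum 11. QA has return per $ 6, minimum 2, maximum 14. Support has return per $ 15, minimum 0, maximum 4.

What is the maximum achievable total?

270

Meeting every minimum uses 2+3+2+0 = 7 $, leaving 30.
Rank by return per $: Support 15 > Security 10 > QA 6 > Design 2.
Give Support 4 more to hit its cap of 4 ; 26 left.
Security takes 8 more to reach its cap of 11 ; 18 left.
QA takes 12 more to reach its cap of 14 ; 6 left.
Design: +6 (room for 17) → 8. Pool exhausted.
Total = 2×8 + 10×11 + 6×14 + 15×4 = 270.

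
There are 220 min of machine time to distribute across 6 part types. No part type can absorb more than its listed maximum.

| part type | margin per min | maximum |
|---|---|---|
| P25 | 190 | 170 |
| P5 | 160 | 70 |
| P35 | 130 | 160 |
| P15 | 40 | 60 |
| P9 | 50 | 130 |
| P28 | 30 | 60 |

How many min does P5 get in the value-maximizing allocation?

Rank by margin per min: P25 190 > P5 160 > P35 130 > P9 50 > P15 40 > P28 30.
Give P25 170 to hit its cap of 170 ; 50 left.
P5 has room for 70 but only 50 remain, so it gets 50.

50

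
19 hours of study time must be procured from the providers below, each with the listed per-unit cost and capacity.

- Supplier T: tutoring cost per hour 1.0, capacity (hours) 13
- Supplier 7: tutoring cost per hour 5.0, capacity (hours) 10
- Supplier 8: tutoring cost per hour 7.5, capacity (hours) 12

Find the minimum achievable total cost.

43

Cheapest first:
Take 13 from Supplier T at 1.0 → need 6 more.
Supplier 7 at 5.0: take 6 of its 10 → requirement met.
Supplier 8: unused.
Cost = 13×1.0 + 6×5.0 = 43.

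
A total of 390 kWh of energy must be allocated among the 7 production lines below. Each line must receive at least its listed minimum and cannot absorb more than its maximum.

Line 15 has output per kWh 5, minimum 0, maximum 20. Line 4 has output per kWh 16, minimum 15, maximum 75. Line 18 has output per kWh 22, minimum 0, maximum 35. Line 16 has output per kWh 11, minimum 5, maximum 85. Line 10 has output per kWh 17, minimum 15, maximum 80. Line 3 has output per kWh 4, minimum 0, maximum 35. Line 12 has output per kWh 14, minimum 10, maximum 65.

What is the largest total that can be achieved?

Meeting every minimum uses 0+15+0+5+15+0+10 = 45 kWh, leaving 345.
Highest output per kWh first: Line 18 22 > Line 10 17 > Line 4 16 > Line 12 14 > Line 16 11 > Line 15 5 > Line 3 4.
Line 18: +35 to 35 (cap) → 310 left.
Line 10: +65 to 80 (cap) → 245 left.
Line 4: +60 to 75 (cap) → 185 left.
Line 12 takes 55 more to reach its cap of 65 → 130 left.
Give Line 16 80 more to hit its cap of 85 → 50 left.
Line 15 takes 20 more to reach its cap of 20 → 30 left.
Only 30 left; Line 3 takes them to reach 30.
Total = 5×20 + 16×75 + 22×35 + 11×85 + 17×80 + 4×30 + 14×65 = 5395.

5395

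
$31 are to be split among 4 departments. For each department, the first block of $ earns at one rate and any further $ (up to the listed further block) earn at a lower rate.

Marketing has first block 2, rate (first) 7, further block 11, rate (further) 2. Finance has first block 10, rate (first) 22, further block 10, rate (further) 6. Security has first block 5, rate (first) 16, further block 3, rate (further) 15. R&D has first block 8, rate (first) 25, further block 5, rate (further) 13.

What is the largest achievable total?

610

Rank every tier by rate: R&D/first 25 > Finance/first 22 > Security/first 16 > Security/second 15 > R&D/second 13 > Marketing/first 7 > Finance/second 6 > Marketing/second 2.
R&D/first (25): +8 → 23 left.
Finance/first (22): +10 → 13 left.
Security first at 16: fill all 5 → 8 left.
Security/second (15): +3 → 5 left.
R&D/second (13): +5 → 0 left.
Total = 25×8 + 22×10 + 16×5 + 15×3 + 13×5 = 610.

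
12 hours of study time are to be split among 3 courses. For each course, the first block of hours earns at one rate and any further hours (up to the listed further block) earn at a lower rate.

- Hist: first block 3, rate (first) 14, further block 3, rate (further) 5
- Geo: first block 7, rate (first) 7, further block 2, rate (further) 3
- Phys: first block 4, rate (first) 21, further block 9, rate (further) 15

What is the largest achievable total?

204

Order all 6 blocks by rate: Phys/first 21 > Phys/second 15 > Hist/first 14 > Geo/first 7 > Hist/second 5 > Geo/second 3.
Fill Phys first block (4 at 21) ; 8 left.
8 remain; put them into Phys second at 15.
Total = 21×4 + 15×8 = 204.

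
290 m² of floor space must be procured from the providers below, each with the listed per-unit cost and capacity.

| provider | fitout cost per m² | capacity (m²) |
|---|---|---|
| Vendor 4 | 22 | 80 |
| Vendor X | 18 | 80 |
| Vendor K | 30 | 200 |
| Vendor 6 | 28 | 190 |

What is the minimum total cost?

Cheapest first:
Vendor X at 18: take all 80 m² — 210 still needed.
Vendor 4 (22): use full 80 — 130 m² to go.
Vendor 6 at 28: take 130 of its 190 — requirement met.
Vendor K: unused.
Cost = 80×18 + 80×22 + 130×28 = 6840.

6840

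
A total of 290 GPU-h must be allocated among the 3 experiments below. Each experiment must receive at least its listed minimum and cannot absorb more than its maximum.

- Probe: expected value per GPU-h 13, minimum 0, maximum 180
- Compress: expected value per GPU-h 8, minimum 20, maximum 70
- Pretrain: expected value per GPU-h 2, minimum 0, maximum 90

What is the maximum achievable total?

2980

Meeting every minimum uses 0+20+0 = 20 GPU-h, leaving 270.
Highest expected value per GPU-h first: Probe 13 > Compress 8 > Pretrain 2.
Give Probe 180 more to hit its cap of 180 → 90 left.
Give Compress 50 more to hit its cap of 70 → 40 left.
Pretrain has room for 90 more but only 40 remain, so it gets 40.
Total = 13×180 + 8×70 + 2×40 = 2980.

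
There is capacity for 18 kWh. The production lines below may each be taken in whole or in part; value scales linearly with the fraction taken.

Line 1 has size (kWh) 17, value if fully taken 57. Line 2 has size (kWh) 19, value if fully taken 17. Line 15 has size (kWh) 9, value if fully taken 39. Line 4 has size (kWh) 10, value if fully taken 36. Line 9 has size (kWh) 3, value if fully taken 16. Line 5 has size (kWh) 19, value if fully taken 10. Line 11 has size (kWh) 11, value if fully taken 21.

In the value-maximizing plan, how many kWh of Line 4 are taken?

Sort by value density: Line 9 16/3≈5.33, Line 15 39/9≈4.33, Line 4 36/10≈3.6, Line 1 57/17≈3.35, Line 11 21/11≈1.91, Line 2 17/19≈0.895, Line 5 10/19≈0.526.
Line 9: take in full, 3 kWh for value 16 — 15 left.
Take all of Line 15 (9 kWh, value 39) — 6 kWh left.
6 kWh left: a 6/10 share of Line 4 gives 36×6/10 = 21.6.

6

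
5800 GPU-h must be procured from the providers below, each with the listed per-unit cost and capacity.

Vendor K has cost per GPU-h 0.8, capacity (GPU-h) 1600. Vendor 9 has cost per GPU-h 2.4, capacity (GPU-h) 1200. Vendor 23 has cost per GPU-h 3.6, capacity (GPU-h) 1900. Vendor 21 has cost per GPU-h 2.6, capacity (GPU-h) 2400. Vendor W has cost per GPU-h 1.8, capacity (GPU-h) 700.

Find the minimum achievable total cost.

11400

Cheapest first:
Take 1600 from Vendor K at 0.8 → need 4200 more.
Vendor W (1.8): use full 700 → 3500 GPU-h to go.
Vendor 9 (2.4): use full 1200 → 2300 GPU-h to go.
Vendor 21 (2.6): take the remaining 2300 → done.
Vendor 23: unused.
Cost = 1600×0.8 + 700×1.8 + 1200×2.4 + 2300×2.6 = 11400.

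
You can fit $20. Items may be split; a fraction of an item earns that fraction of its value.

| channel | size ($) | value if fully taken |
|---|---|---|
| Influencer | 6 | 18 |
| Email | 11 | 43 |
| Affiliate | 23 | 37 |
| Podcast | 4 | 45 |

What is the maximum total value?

103

Sort by value density: Podcast 45/4≈11.2, Email 43/11≈3.91, Influencer 18/6≈3, Affiliate 37/23≈1.61.
Take all of Podcast (4 $, value 45) — 16 $ left.
Take all of Email (11 $, value 43) — 5 $ left.
Fill the last 5 $ with part of Influencer: 5/6 of it earns 15.
Total value = 103.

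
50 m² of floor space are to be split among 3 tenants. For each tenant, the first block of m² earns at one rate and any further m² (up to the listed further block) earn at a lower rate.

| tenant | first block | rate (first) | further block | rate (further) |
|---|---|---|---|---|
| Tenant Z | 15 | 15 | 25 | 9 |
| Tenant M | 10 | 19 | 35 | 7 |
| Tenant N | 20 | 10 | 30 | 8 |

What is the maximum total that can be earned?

Order all 6 blocks by rate: Tenant M/first 19 > Tenant Z/first 15 > Tenant N/first 10 > Tenant Z/second 9 > Tenant N/second 8 > Tenant M/second 7.
Tenant M first at 19: fill all 10 ; 40 left.
Fill Tenant Z first block (15 at 15) ; 25 left.
Fill Tenant N first block (20 at 10) ; 5 left.
5 remain; put them into Tenant Z second at 9.
Total = 19×10 + 15×15 + 10×20 + 9×5 = 660.

660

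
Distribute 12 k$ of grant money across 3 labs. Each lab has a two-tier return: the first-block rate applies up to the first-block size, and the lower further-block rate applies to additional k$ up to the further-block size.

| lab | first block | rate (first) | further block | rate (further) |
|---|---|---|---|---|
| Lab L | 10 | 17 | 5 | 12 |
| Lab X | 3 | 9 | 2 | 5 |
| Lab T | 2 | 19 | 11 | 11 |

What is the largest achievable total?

Treat each block as its own option and order by rate: Lab T/T1 19 > Lab L/T1 17 > Lab L/T2 12 > Lab T/T2 11 > Lab X/T1 9 > Lab X/T2 5.
Lab T T1 at 19: fill all 2 — 10 left.
Fill Lab L T1 block (10 at 17) — 0 left.
Total = 19×2 + 17×10 = 208.

208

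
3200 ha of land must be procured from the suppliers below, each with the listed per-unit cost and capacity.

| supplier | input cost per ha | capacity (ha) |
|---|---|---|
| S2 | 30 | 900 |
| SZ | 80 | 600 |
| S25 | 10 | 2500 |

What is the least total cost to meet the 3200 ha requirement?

Fill from the cheapest supplier first.
Take 2500 from S25 at 10 ; need 700 more.
S2 (30): take the remaining 700 ; done.
SZ: unused.
Cost = 2500×10 + 700×30 = 46000.

46000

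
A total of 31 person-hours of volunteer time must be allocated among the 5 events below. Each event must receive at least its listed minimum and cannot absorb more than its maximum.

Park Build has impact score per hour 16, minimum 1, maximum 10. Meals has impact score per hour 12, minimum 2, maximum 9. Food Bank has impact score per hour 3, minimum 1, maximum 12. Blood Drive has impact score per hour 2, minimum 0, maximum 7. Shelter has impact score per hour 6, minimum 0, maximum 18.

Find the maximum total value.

337

Meeting every minimum uses 1+2+1+0+0 = 4 person-hours, leaving 27.
Highest impact score per hour first: Park Build 16 > Meals 12 > Shelter 6 > Food Bank 3 > Blood Drive 2.
Park Build takes 9 more to reach its cap of 10 — 18 left.
Give Meals 7 more to hit its cap of 9 — 11 left.
Shelter: +11 (room for 18) → 11. Pool exhausted.
Total = 16×10 + 12×9 + 3×1 + 6×11 = 337.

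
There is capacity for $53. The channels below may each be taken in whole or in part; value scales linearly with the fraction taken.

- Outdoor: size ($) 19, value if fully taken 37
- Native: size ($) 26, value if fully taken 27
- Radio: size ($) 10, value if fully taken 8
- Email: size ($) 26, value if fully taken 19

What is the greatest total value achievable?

Sort by value density: Outdoor 37/19≈1.95, Native 27/26≈1.04, Radio 8/10≈0.8, Email 19/26≈0.731.
Take all of Outdoor (19 $, value 37) → 34 $ left.
Native: take in full, 26 $ for value 27 → 8 left.
Only 8 $ remain; take 8/10 of Radio for value 8×8/10 = 6.4.
Total value = 70.4.

70.4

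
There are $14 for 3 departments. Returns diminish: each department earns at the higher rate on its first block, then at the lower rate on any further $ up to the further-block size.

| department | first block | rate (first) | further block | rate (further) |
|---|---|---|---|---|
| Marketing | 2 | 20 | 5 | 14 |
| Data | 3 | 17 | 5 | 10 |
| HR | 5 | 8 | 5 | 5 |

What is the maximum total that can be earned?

Order all 6 blocks by rate: Marketing/first 20 > Data/first 17 > Marketing/second 14 > Data/second 10 > HR/first 8 > HR/second 5.
Marketing/first (20): +2 ; 12 left.
Fill Data first block (3 at 17) ; 9 left.
Marketing second at 14: fill all 5 ; 4 left.
Data second at 10: only 4 left, fill 4.
Total = 20×2 + 17×3 + 14×5 + 10×4 = 201.

201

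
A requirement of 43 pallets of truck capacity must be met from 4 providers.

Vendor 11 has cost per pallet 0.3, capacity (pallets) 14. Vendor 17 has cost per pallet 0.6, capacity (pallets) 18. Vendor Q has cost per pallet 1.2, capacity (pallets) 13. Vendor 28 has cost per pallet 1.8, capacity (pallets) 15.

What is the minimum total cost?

28.2

Cheapest first:
Take 14 from Vendor 11 at 0.3 → need 29 more.
Vendor 17 at 0.6: take all 18 pallets → 11 still needed.
Vendor Q (1.2): take the remaining 11 → done.
Vendor 28: unused.
Cost = 14×0.3 + 18×0.6 + 11×1.2 = 28.2.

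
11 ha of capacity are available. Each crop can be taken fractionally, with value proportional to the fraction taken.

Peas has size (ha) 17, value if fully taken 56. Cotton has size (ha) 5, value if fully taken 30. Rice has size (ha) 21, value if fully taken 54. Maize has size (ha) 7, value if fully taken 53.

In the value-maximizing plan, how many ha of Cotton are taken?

Sort by value density: Maize 53/7≈7.57, Cotton 30/5≈6, Peas 56/17≈3.29, Rice 54/21≈2.57.
Maize: take in full, 7 ha for value 53 → 4 left.
Only 4 ha remain; take 4/5 of Cotton for value 30×4/5 = 24.

4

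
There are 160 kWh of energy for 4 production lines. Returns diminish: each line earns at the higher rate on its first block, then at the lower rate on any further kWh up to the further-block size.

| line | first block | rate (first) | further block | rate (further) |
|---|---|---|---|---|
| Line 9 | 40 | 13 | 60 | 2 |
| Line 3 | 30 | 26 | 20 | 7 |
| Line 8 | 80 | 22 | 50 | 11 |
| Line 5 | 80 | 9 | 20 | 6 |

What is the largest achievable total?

Treat each block as its own option and order by rate: Line 3/tier1 26 > Line 8/tier1 22 > Line 9/tier1 13 > Line 8/tier2 11 > Line 5/tier1 9 > Line 3/tier2 7 > Line 5/tier2 6 > Line 9/tier2 2.
Line 3 tier1 at 26: fill all 30 → 130 left.
Fill Line 8 tier1 block (80 at 22) → 50 left.
Fill Line 9 tier1 block (40 at 13) → 10 left.
10 remain; put them into Line 8 tier2 at 11.
Total = 26×30 + 22×80 + 13×40 + 11×10 = 3170.

3170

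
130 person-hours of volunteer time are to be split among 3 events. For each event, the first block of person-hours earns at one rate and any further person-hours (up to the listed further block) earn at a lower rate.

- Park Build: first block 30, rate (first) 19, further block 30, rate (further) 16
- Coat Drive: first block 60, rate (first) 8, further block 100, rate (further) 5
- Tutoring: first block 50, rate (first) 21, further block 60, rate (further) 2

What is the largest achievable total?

Rank every tier by rate: Tutoring/first 21 > Park Build/first 19 > Park Build/second 16 > Coat Drive/first 8 > Coat Drive/second 5 > Tutoring/second 2.
Fill Tutoring first block (50 at 21) → 80 left.
Park Build/first (19): +30 → 50 left.
Park Build second at 16: fill all 30 → 20 left.
Coat Drive/first: +20 of 60 at 8; pool empty.
Total = 21×50 + 19×30 + 16×30 + 8×20 = 2260.

2260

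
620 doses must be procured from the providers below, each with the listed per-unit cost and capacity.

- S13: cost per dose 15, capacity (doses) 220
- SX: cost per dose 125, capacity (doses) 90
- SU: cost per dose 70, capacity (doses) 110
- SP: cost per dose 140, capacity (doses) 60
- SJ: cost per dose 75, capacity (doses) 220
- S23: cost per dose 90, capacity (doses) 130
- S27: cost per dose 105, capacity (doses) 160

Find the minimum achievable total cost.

Cheapest first:
Take 220 from S13 at 15 → need 400 more.
SU (70): use full 110 → 290 doses to go.
SJ (75): use full 220 → 70 doses to go.
S23 at 90: take 70 of its 130 → requirement met.
S27, SX, SP: unused.
Cost = 220×15 + 110×70 + 220×75 + 70×90 = 33800.

33800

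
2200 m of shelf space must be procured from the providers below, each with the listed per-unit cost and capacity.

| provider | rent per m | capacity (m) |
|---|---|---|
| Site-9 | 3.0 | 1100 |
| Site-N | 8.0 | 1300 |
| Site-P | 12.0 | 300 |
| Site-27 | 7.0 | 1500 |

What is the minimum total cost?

Cheapest first:
Take 1100 from Site-9 at 3.0 — need 1100 more.
Take 1100 from Site-27 at 7.0 to finish.
Site-N, Site-P: unused.
Cost = 1100×3.0 + 1100×7.0 = 11000.

11000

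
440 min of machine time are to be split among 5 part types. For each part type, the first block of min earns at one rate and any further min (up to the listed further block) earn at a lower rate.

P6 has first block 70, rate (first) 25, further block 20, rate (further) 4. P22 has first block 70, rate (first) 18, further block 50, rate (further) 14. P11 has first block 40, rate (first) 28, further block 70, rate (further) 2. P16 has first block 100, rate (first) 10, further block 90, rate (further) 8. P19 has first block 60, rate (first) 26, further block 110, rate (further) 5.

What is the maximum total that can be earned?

Rank every tier by rate: P11/tier1 28 > P19/tier1 26 > P6/tier1 25 > P22/tier1 18 > P22/tier2 14 > P16/tier1 10 > P16/tier2 8 > P19/tier2 5 > P6/tier2 4 > P11/tier2 2.
P11 tier1 at 28: fill all 40 ; 400 left.
P19/tier1 (26): +60 ; 340 left.
P6/tier1 (25): +70 ; 270 left.
Fill P22 tier1 block (70 at 18) ; 200 left.
P22/tier2 (14): +50 ; 150 left.
P16 tier1 at 10: fill all 100 ; 50 left.
50 remain; put them into P16 tier2 at 8.
Total = 28×40 + 26×60 + 25×70 + 18×70 + 14×50 + 10×100 + 8×50 = 7790.

7790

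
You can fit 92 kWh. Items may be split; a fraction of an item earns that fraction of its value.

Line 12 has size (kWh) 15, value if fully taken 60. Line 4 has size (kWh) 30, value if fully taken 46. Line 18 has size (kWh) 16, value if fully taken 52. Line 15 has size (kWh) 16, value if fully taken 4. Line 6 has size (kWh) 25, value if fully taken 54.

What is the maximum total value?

Rank by value-to-size ratio: Line 12 60/15≈4, Line 18 52/16≈3.25, Line 6 54/25≈2.16, Line 4 46/30≈1.53, Line 15 4/16≈0.25.
All 15 kWh of Line 12 fit (value 60) — 77 remain.
All 16 kWh of Line 18 fit (value 52) — 61 remain.
Line 6: take in full, 25 kWh for value 54 — 36 left.
All 30 kWh of Line 4 fit (value 46) — 6 remain.
Only 6 kWh remain; take 6/16 of Line 15 for value 4×6/16 = 1.5.
Total value = 213.5.

213.5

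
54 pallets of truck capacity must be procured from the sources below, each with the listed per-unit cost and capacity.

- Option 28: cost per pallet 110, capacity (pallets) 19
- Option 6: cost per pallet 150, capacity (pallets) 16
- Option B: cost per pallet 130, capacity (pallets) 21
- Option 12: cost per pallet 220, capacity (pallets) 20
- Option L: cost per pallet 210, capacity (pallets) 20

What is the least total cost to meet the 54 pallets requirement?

Fill from the cheapest source first.
Take 19 from Option 28 at 110 — need 35 more.
Take 21 from Option B at 130 — need 14 more.
Option 6 (150): take the remaining 14 — done.
Option L, Option 12: unused.
Cost = 19×110 + 21×130 + 14×150 = 6920.

6920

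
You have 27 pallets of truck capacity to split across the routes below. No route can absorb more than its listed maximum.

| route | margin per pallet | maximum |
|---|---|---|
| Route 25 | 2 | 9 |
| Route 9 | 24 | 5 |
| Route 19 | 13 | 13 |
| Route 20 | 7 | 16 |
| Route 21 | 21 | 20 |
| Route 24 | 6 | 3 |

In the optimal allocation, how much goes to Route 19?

2

Highest margin per pallet first: Route 9 24 > Route 21 21 > Route 19 13 > Route 20 7 > Route 24 6 > Route 25 2.
Give Route 9 5 to hit its cap of 5 — 22 left.
Route 21: +20 to 20 (cap) — 2 left.
Route 19: +2 (room for 13) → 2. Pool exhausted.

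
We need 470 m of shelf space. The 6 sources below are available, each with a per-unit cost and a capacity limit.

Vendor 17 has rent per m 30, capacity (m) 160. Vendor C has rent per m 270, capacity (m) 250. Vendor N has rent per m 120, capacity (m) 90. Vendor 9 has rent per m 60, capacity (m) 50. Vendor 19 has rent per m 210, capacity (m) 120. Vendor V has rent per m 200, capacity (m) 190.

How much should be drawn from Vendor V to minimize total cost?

Cheapest first:
Vendor 17 at 30: take all 160 m — 310 still needed.
Take 50 from Vendor 9 at 60 — need 260 more.
Vendor N at 120: take all 90 m — 170 still needed.
Take 170 from Vendor V at 200 to finish.
Vendor 19, Vendor C: unused.

170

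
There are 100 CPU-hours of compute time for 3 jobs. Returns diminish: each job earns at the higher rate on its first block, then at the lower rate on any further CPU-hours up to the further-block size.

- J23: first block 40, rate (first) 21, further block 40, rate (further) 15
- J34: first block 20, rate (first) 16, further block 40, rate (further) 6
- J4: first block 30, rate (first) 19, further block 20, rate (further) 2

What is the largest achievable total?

Treat each block as its own option and order by rate: J23/tier1 21 > J4/tier1 19 > J34/tier1 16 > J23/tier2 15 > J34/tier2 6 > J4/tier2 2.
J23/tier1 (21): +40 → 60 left.
J4/tier1 (19): +30 → 30 left.
J34/tier1 (16): +20 → 10 left.
J23 tier2 at 15: only 10 left, fill 10.
Total = 21×40 + 19×30 + 16×20 + 15×10 = 1880.

1880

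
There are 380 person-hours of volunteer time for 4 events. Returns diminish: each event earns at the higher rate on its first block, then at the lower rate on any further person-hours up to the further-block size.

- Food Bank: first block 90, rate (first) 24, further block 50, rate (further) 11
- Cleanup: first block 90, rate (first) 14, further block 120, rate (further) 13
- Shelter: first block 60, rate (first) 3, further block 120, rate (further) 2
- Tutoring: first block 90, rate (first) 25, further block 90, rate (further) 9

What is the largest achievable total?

7100

Rank every tier by rate: Tutoring/tier1 25 > Food Bank/tier1 24 > Cleanup/tier1 14 > Cleanup/tier2 13 > Food Bank/tier2 11 > Tutoring/tier2 9 > Shelter/tier1 3 > Shelter/tier2 2.
Tutoring tier1 at 25: fill all 90 ; 290 left.
Fill Food Bank tier1 block (90 at 24) ; 200 left.
Fill Cleanup tier1 block (90 at 14) ; 110 left.
Cleanup/tier2: +110 of 120 at 13; pool empty.
Total = 25×90 + 24×90 + 14×90 + 13×110 = 7100.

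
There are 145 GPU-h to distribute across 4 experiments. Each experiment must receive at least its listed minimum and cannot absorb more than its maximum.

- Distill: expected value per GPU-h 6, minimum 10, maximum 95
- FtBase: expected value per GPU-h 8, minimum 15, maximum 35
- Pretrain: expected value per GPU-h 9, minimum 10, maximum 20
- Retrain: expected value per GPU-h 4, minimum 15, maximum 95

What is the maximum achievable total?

970

Meeting every minimum uses 10+15+10+15 = 50 GPU-h, leaving 95.
Order the experiments by expected value per GPU-h: Pretrain 9 > FtBase 8 > Distill 6 > Retrain 4.
Pretrain: +10 to 20 (cap) → 85 left.
Give FtBase 20 more to hit its cap of 35 → 65 left.
Distill has room for 85 more but only 65 remain, so it gets 75.
Total = 6×75 + 8×35 + 9×20 + 4×15 = 970.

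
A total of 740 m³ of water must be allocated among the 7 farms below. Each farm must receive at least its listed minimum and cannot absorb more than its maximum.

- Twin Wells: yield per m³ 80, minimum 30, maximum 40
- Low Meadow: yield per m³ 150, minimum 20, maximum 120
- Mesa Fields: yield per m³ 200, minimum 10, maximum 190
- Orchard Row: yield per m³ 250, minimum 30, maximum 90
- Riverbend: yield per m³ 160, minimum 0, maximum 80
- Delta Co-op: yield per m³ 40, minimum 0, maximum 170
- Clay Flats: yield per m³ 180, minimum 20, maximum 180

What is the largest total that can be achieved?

Meeting every minimum uses 30+20+10+30+0+0+20 = 110 m³, leaving 630.
Order the farms by yield per m³: Orchard Row 250 > Mesa Fields 200 > Clay Flats 180 > Riverbend 160 > Low Meadow 150 > Twin Wells 80 > Delta Co-op 40.
Give Orchard Row 60 more to hit its cap of 90 — 570 left.
Give Mesa Fields 180 more to hit its cap of 190 — 390 left.
Clay Flats takes 160 more to reach its cap of 180 — 230 left.
Riverbend takes 80 more to reach its cap of 80 — 150 left.
Low Meadow takes 100 more to reach its cap of 120 — 50 left.
Give Twin Wells 10 more to hit its cap of 40 — 40 left.
Delta Co-op: +40 (room for 170) → 40. Pool exhausted.
Total = 80×40 + 150×120 + 200×190 + 250×90 + 160×80 + 40×40 + 180×180 = 128500.

128500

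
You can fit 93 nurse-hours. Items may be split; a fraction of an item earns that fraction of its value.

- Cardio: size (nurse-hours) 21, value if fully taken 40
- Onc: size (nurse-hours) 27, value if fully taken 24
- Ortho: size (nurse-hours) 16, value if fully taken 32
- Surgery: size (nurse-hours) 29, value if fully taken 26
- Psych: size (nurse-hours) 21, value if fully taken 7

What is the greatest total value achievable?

122

Sort by value density: Ortho 32/16≈2, Cardio 40/21≈1.9, Surgery 26/29≈0.897, Onc 24/27≈0.889, Psych 7/21≈0.333.
Take all of Ortho (16 nurse-hours, value 32) ; 77 nurse-hours left.
All 21 nurse-hours of Cardio fit (value 40) ; 56 remain.
Take all of Surgery (29 nurse-hours, value 26) ; 27 nurse-hours left.
Onc: take in full, 27 nurse-hours for value 24 ; 0 left.
Total value = 122.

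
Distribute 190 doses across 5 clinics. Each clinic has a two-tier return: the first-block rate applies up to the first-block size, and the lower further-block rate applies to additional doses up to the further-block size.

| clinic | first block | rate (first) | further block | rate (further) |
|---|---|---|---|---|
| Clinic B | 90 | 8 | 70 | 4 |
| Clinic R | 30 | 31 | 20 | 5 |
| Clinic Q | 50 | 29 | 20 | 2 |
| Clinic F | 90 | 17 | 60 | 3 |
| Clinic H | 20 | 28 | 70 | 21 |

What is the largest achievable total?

4750

Rank every tier by rate: Clinic R/first 31 > Clinic Q/first 29 > Clinic H/first 28 > Clinic H/second 21 > Clinic F/first 17 > Clinic B/first 8 > Clinic R/second 5 > Clinic B/second 4 > Clinic F/second 3 > Clinic Q/second 2.
Clinic R/first (31): +30 ; 160 left.
Clinic Q/first (29): +50 ; 110 left.
Fill Clinic H first block (20 at 28) ; 90 left.
Fill Clinic H second block (70 at 21) ; 20 left.
Clinic F first at 17: only 20 left, fill 20.
Total = 31×30 + 29×50 + 28×20 + 21×70 + 17×20 = 4750.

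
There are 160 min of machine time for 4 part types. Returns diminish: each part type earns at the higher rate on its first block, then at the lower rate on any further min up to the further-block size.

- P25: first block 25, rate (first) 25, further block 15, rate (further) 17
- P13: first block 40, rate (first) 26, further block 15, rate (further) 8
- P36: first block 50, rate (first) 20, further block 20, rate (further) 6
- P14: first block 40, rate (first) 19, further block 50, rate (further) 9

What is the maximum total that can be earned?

Rank every tier by rate: P13/T1 26 > P25/T1 25 > P36/T1 20 > P14/T1 19 > P25/T2 17 > P14/T2 9 > P13/T2 8 > P36/T2 6.
Fill P13 T1 block (40 at 26) → 120 left.
P25 T1 at 25: fill all 25 → 95 left.
P36/T1 (20): +50 → 45 left.
Fill P14 T1 block (40 at 19) → 5 left.
P25/T2: +5 of 15 at 17; pool empty.
Total = 26×40 + 25×25 + 20×50 + 19×40 + 17×5 = 3510.

3510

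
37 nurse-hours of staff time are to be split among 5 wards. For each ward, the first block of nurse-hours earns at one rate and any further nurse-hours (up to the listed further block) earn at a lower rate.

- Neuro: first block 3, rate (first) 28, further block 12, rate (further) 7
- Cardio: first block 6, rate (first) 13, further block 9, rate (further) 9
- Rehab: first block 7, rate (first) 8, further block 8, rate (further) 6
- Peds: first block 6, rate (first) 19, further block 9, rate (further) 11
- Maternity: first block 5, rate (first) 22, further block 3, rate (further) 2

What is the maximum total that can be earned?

Order all 10 blocks by rate: Neuro/T1 28 > Maternity/T1 22 > Peds/T1 19 > Cardio/T1 13 > Peds/T2 11 > Cardio/T2 9 > Rehab/T1 8 > Neuro/T2 7 > Rehab/T2 6 > Maternity/T2 2.
Neuro T1 at 28: fill all 3 → 34 left.
Maternity/T1 (22): +5 → 29 left.
Peds T1 at 19: fill all 6 → 23 left.
Cardio T1 at 13: fill all 6 → 17 left.
Peds T2 at 11: fill all 9 → 8 left.
8 remain; put them into Cardio T2 at 9.
Total = 28×3 + 22×5 + 19×6 + 13×6 + 11×9 + 9×8 = 557.

557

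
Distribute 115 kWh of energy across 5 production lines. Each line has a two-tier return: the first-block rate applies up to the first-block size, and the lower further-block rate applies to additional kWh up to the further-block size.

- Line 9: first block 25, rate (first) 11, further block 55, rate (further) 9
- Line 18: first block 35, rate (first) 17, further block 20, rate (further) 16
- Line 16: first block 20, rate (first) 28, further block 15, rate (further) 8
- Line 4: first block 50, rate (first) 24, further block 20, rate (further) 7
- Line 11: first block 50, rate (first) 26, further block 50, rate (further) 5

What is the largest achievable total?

2940

Order all 10 blocks by rate: Line 16/T1 28 > Line 11/T1 26 > Line 4/T1 24 > Line 18/T1 17 > Line 18/T2 16 > Line 9/T1 11 > Line 9/T2 9 > Line 16/T2 8 > Line 4/T2 7 > Line 11/T2 5.
Line 16 T1 at 28: fill all 20 — 95 left.
Line 11 T1 at 26: fill all 50 — 45 left.
Line 4 T1 at 24: only 45 left, fill 45.
Total = 28×20 + 26×50 + 24×45 = 2940.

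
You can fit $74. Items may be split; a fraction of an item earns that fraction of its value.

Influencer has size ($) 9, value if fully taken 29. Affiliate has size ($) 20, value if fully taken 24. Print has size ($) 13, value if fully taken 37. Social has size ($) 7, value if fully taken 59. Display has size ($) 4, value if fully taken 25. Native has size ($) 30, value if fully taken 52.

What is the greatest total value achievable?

Best value per unit of size first: Social 59/7≈8.43, Display 25/4≈6.25, Influencer 29/9≈3.22, Print 37/13≈2.85, Native 52/30≈1.73, Affiliate 24/20≈1.2.
Take all of Social (7 $, value 59) ; 67 $ left.
Display: take in full, 4 $ for value 25 ; 63 left.
Take all of Influencer (9 $, value 29) ; 54 $ left.
All 13 $ of Print fit (value 37) ; 41 remain.
Take all of Native (30 $, value 52) ; 11 $ left.
Fill the last 11 $ with part of Affiliate: 11/20 of it earns 13.2.
Total value = 215.2.

215.2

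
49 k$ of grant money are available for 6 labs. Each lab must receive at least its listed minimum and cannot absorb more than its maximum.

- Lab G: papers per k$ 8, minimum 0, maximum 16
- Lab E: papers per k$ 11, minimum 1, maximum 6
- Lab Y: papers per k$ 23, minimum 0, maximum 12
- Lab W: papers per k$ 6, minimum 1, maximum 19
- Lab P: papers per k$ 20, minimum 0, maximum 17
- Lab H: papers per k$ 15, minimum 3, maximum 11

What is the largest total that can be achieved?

Meeting every minimum uses 0+1+0+1+0+3 = 5 k$, leaving 44.
Rank by papers per k$: Lab Y 23 > Lab P 20 > Lab H 15 > Lab E 11 > Lab G 8 > Lab W 6.
Give Lab Y 12 more to hit its cap of 12 — 32 left.
Lab P: +17 to 17 (cap) — 15 left.
Lab H: +8 to 11 (cap) — 7 left.
Lab E takes 5 more to reach its cap of 6 — 2 left.
Only 2 left; Lab G takes them to reach 2.
Total = 8×2 + 11×6 + 23×12 + 6×1 + 20×17 + 15×11 = 869.

869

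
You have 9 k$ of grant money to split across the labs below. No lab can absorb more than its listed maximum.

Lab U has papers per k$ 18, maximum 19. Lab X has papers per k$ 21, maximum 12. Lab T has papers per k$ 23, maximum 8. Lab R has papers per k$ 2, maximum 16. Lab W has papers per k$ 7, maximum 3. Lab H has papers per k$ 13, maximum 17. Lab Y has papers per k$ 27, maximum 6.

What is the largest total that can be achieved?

231

Rank by papers per k$: Lab Y 27 > Lab T 23 > Lab X 21 > Lab U 18 > Lab H 13 > Lab W 7 > Lab R 2.
Give Lab Y 6 to hit its cap of 6 → 3 left.
Lab T: +3 (room for 8) → 3. Pool exhausted.
Total = 23×3 + 27×6 = 231.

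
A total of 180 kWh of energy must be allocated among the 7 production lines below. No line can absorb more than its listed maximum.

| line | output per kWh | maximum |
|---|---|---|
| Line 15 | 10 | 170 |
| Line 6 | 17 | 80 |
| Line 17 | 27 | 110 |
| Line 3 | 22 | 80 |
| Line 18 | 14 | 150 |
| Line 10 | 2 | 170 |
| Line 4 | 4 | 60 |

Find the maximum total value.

4510

Rank by output per kWh: Line 17 27 > Line 3 22 > Line 6 17 > Line 18 14 > Line 15 10 > Line 4 4 > Line 10 2.
Give Line 17 110 to hit its cap of 110 → 70 left.
Only 70 left; Line 3 takes them to reach 70.
Total = 27×110 + 22×70 = 4510.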